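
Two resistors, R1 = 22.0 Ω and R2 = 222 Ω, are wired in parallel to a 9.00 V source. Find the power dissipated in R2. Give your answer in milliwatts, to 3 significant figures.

365 mW

Parallel branches share the same voltage; P = V²/R gives the branch power in one step.
P_R2 = V² / R2 = (9.00)² / 222 Ω = 0.3649 W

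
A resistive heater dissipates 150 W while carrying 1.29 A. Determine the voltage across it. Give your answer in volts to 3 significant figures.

116 V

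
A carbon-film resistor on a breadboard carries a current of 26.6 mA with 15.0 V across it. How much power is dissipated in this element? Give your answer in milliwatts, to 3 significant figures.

399 mW

Since both terminal voltage and current are stated, P = V I gives the power in one step.
P = 15.0 V × 0.02660 A = 0.3990 W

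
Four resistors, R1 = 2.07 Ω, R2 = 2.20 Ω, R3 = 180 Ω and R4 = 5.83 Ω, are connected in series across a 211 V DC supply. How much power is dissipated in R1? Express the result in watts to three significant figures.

2.55 W

Every series element carries the same I. Get I from the total resistance, then P = I² × R1.
R_total = 2.07 + 2.20 + 180 + 5.83 = 190.1 Ω
I = V / R_total = 211 / 190.1 = 1.110 A
P_R1 = I² × R1 = (1.110)² × 2.07 = 2.550 W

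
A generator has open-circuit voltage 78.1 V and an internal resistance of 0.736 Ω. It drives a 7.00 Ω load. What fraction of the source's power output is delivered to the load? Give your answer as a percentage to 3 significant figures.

90.5 %

Both r and R carry the same current, so the power split is just the resistance split: η = R/(R+r).
η = R / (R + r) = 7.00 / (7.00 + 0.736) = 0.9049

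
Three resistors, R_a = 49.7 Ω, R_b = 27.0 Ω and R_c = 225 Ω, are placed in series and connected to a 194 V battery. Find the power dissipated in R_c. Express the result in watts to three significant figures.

In a series string the same current flows through every resistor — find that current, then P = I²R for the one we want.
R_total = 49.7 + 27.0 + 225 = 301.7 Ω
I = V / R_total = 194 / 301.7 = 0.6430 A
P_R_c = I² × R_c = (0.6430)² × 225 = 93.03 W

93.0 W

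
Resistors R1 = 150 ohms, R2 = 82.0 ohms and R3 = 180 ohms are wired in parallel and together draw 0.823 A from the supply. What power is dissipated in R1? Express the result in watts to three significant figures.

7.57 W

Parallel branches share V, not I — compute V via R_eq, then use V²/R for the target branch.
1/R_eq = 1/150 + 1/82.0 + 1/180 ⇒ R_eq = 40.95 Ω
V = I_total × R_eq = 0.8230 × 40.95 = 33.71 V
P_R1 = V² / R1 = (33.71)² / 150 = 7.574 W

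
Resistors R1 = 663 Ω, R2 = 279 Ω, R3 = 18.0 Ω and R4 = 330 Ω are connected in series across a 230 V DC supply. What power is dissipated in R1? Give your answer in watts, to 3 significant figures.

Every series element carries the same I. Get I from the total resistance, then P = I² × R1.
R_total = 663 + 279 + 18.0 + 330 = 1290 Ω
I = V / R_total = 230 / 1290 = 0.1783 A
P_R1 = I² × R1 = (0.1783)² × 663 = 21.08 W

21.1 W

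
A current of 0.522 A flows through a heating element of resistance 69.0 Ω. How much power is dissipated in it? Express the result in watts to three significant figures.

18.8 W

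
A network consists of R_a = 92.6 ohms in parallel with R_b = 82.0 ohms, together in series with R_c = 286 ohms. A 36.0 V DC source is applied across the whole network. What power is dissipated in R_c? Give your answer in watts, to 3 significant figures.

Combine R_a and R_b into their parallel equivalent first, reducing the network to two series resistors.
R_p = (92.6×82.0)/(92.6+82.0) = 43.49 Ω
R_total = R_p + 286 = 43.49 + 286 = 329.5 Ω
I = V / R_total = 36.0 / 329.5 = 0.1093 A
R_c is the series element, so its power is I²R.
P_R_c = (0.1093)² × 286 = 3.414 W

3.41 W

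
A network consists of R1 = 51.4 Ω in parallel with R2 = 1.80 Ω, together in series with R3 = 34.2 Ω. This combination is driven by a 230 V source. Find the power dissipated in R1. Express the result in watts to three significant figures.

First find R_p for the parallel pair, then treat R_p + R3 as a series loop.
R_p = (51.4×1.80)/(51.4+1.80) = 1.739 Ω
R_total = R_p + 34.2 = 1.739 + 34.2 = 35.94 Ω
I = V / R_total = 230 / 35.94 = 6.400 A
Voltage across the parallel pair: V_p = I × R_p = 6.400 × 1.739 = 11.13 V
R1 has V_p across it, so P = V_p²/R1.
P_R1 = (11.13)² / 51.4 = 2.410 W

2.41 W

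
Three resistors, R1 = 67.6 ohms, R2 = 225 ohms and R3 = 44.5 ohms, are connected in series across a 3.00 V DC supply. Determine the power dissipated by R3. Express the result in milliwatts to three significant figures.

3.52 mW

Every series element carries the same I. Get I from the total resistance, then P = I² × R3.
R_total = 67.6 + 225 + 44.5 = 337.1 Ω
I = V / R_total = 3.00 / 337.1 = 0.008899 A
P_R3 = I² × R3 = (0.008899)² × 44.5 = 0.003524 W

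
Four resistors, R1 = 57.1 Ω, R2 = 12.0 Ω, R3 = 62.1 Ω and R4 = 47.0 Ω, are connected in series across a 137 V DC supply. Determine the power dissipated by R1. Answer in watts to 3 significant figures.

33.7 W

In a series string the same current flows through every resistor — find that current, then P = I²R for the one we want.
R_total = 57.1 + 12.0 + 62.1 + 47.0 = 178.2 Ω
I = V / R_total = 137 / 178.2 = 0.7688 A
P_R1 = I² × R1 = (0.7688)² × 57.1 = 33.75 W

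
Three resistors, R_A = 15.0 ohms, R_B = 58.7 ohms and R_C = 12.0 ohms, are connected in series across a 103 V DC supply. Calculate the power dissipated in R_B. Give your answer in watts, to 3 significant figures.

The current is common to all series resistors; compute it, then apply P = I²R for the target.
R_total = 15.0 + 58.7 + 12.0 = 85.70 Ω
I = V / R_total = 103 / 85.70 = 1.202 A
P_R_B = I² × R_B = (1.202)² × 58.7 = 84.79 W

84.8 W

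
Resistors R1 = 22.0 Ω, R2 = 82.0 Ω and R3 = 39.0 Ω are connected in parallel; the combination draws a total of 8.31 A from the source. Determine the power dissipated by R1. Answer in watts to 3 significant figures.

452 W

We need the common branch voltage; get it from I_total × R_eq, then P = V²/R for the branch.
1/R_eq = 1/22.0 + 1/82.0 + 1/39.0 ⇒ R_eq = 12.01 Ω
V = I_total × R_eq = 8.310 × 12.01 = 99.77 V
P_R1 = V² / R1 = (99.77)² / 22.0 = 452.5 W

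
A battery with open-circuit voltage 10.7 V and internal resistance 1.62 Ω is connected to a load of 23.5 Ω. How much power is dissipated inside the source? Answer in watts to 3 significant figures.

0.294 W

The source's internal resistance is just another series element carrying I; its dissipation is I²r.
I = ε / (r + R) = 10.7 / (1.62 + 23.5) = 0.4260 A
P_int = I² r = (0.4260)² × 1.62 = 0.2939 W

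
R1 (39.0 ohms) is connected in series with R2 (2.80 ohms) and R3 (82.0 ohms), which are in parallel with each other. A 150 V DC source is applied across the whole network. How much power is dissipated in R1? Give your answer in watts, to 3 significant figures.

504 W

Reduce the parallel pair to R_p first; the network is then a simple series string.
R_p = (2.80×82.0)/(2.80+82.0) = 2.708 Ω
R_total = 39.0 + 2.708 = 41.71 Ω
I = V / R_total = 150 / 41.71 = 3.596 A
All the current flows through R1; use P = I²R.
P_R1 = (3.596)² × 39.0 = 504.4 W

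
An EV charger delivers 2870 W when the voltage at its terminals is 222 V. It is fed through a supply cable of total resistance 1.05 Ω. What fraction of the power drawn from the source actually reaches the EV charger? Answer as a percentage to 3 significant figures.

I = P / V = 2870 / 222 = 12.93 A through the supply cable.
P_line = I² R_line = (12.93)² × 1.05 = 175.5 W
P_source = P_load + P_line = 2870 + 175.5 = 3045 W
η = P_load / P_source = 2870 / 3045 = 0.9424

94.2 %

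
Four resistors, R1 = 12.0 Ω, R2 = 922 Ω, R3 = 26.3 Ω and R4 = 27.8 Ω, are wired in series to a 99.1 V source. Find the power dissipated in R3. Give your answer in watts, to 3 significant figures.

The current is common to all series resistors; compute it, then apply P = I²R for the target.
R_total = 12.0 + 922 + 26.3 + 27.8 = 988.1 Ω
I = V / R_total = 99.1 / 988.1 = 0.1003 A
P_R3 = I² × R3 = (0.1003)² × 26.3 = 0.2645 W

0.265 W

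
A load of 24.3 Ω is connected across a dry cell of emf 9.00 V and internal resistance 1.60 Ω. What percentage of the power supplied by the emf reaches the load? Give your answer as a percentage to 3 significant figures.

93.8 %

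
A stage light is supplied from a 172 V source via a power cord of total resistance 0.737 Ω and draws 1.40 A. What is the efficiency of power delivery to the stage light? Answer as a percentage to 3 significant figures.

The power cord carries the full 1.40 A.
P_line = I² R_line = (1.400)² × 0.737 = 1.445 W
P_source = V I = 172 × 1.400 = 240.8 W; P_load = 239.4 W
η = P_load / P_source = 239.4 / 240.8 = 0.9940

99.4 %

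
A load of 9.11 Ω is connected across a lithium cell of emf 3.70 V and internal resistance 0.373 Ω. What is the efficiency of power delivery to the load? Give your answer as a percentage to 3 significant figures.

96.1 %

η = P_load/(P_load+P_int) = I²R/(I²R+I²r) = R/(R+r) — the I² cancels for series elements.
η = R / (R + r) = 9.11 / (9.11 + 0.373) = 0.9607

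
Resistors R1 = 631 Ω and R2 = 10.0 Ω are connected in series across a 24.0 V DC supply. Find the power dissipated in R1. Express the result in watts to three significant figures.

In a series string the same current flows through every resistor — find that current, then P = I²R for the one we want.
R_total = 631 + 10.0 = 641.0 Ω
I = V / R_total = 24.0 / 641.0 = 0.03744 A
P_R1 = I² × R1 = (0.03744)² × 631 = 0.8846 W

0.885 W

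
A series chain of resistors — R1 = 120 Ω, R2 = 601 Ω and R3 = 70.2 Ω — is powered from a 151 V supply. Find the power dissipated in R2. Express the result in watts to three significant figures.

Every series element carries the same I. Get I from the total resistance, then P = I² × R2.
R_total = 120 + 601 + 70.2 = 791.2 Ω
I = V / R_total = 151 / 791.2 = 0.1908 A
P_R2 = I² × R2 = (0.1908)² × 601 = 21.89 W

21.9 W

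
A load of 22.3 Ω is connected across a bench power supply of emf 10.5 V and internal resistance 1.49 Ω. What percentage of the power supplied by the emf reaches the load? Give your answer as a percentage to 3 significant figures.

93.7 %

η = P_load/(P_load+P_int) = I²R/(I²R+I²r) = R/(R+r) — the I² cancels for series elements.
η = R / (R + r) = 22.3 / (22.3 + 1.49) = 0.9374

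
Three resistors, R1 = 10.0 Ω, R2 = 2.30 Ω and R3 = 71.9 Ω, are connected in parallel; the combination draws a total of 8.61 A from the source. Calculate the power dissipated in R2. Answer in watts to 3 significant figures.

Parallel branches share V, not I — compute V via R_eq, then use V²/R for the target branch.
1/R_eq = 1/10.0 + 1/2.30 + 1/71.9 ⇒ R_eq = 1.823 Ω
V = I_total × R_eq = 8.610 × 1.823 = 15.69 V
P_R2 = V² / R2 = (15.69)² / 2.30 = 107.1 W

107 W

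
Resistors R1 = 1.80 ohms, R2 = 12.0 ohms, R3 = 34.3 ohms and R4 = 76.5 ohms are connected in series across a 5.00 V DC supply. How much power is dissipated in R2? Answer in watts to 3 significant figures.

Series elements share the same current, so find I first, then use P = I²R.
R_total = 1.80 + 12.0 + 34.3 + 76.5 = 124.6 Ω
I = V / R_total = 5.00 / 124.6 = 0.04013 A
P_R2 = I² × R2 = (0.04013)² × 12.0 = 0.01932 W

0.0193 W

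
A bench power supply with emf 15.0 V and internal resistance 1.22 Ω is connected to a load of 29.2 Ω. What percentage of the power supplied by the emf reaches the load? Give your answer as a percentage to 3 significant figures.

Both r and R carry the same current, so the power split is just the resistance split: η = R/(R+r).
η = R / (R + r) = 29.2 / (29.2 + 1.22) = 0.9599

96.0 %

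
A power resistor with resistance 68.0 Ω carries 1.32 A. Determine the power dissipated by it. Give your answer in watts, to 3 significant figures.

118 W

The current through and the resistance of the element are both given; use P = I²R.
P = (1.320 A)² × 68.0 Ω = 118.5 W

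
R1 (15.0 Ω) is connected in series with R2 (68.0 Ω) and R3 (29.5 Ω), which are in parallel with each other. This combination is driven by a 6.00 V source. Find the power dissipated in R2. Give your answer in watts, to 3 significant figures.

Reduce the parallel pair to R_p first; the network is then a simple series string.
R_p = (68.0×29.5)/(68.0+29.5) = 20.57 Ω
R_total = 15.0 + 20.57 = 35.57 Ω
I = V / R_total = 6.00 / 35.57 = 0.1687 A
Voltage across the parallel pair: V_p = I × R_p = 0.1687 × 20.57 = 3.470 V
R2 is across V_p, so use P = V²/R for that branch.
P_R2 = (3.470)² / 68.0 = 0.1771 W

0.177 W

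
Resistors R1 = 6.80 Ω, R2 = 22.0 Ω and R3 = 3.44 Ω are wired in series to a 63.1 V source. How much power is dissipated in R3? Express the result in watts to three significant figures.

In a series string the same current flows through every resistor — find that current, then P = I²R for the one we want.
R_total = 6.80 + 22.0 + 3.44 = 32.24 Ω
I = V / R_total = 63.1 / 32.24 = 1.957 A
P_R3 = I² × R3 = (1.957)² × 3.44 = 13.18 W

13.2 W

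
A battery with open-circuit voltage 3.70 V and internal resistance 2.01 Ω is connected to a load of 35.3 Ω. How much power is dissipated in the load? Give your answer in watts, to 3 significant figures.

0.347 W

The internal resistance and the load are in series, so the same I flows through both; get I from ε/(r+R), then I²R for the load.
I = ε / (r + R) = 3.70 / (2.01 + 35.3) = 0.09917 A
P_load = I² R = (0.09917)² × 35.3 = 0.3472 W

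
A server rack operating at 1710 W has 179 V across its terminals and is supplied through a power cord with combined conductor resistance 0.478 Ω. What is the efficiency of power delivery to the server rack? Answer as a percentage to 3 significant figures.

97.5 %

I = P / V = 1710 / 179 = 9.553 A through the power cord.
P_line = I² R_line = (9.553)² × 0.478 = 43.62 W
P_source = P_load + P_line = 1710 + 43.62 = 1754 W
η = P_load / P_source = 1710 / 1754 = 0.9751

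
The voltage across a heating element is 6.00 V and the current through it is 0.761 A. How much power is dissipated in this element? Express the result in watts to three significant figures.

4.57 W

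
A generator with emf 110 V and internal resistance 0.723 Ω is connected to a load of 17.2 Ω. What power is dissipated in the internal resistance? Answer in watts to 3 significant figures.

The source's internal resistance is just another series element carrying I; its dissipation is I²r.
I = ε / (r + R) = 110 / (0.723 + 17.2) = 6.137 A
P_int = I² r = (6.137)² × 0.723 = 27.23 W

27.2 W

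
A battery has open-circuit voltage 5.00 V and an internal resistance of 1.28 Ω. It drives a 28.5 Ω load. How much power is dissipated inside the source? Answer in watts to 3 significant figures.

0.0361 W

Internal loss is I²r, with I set by the total series resistance r+R.
I = ε / (r + R) = 5.00 / (1.28 + 28.5) = 0.1679 A
P_int = I² r = (0.1679)² × 1.28 = 0.03608 W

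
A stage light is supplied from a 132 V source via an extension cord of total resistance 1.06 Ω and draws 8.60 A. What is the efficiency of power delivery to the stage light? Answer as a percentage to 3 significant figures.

The extension cord carries the full 8.60 A.
P_line = I² R_line = (8.600)² × 1.06 = 78.40 W
P_source = V I = 132 × 8.600 = 1135 W; P_load = 1057 W
η = P_load / P_source = 1057 / 1135 = 0.9309

93.1 %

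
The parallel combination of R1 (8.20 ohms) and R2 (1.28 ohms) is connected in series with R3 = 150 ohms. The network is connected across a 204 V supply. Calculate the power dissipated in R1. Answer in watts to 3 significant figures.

Reduce the parallel combination to a single R_p; the circuit then becomes R_p in series with the remaining resistor.
R_p = (8.20×1.28)/(8.20+1.28) = 1.107 Ω
R_total = R_p + 150 = 1.107 + 150 = 151.1 Ω
I = V / R_total = 204 / 151.1 = 1.350 A
Voltage across the parallel pair: V_p = I × R_p = 1.350 × 1.107 = 1.495 V
R1 sits across V_p; its power is V_p²/R.
P_R1 = (1.495)² / 8.20 = 0.2725 W

0.272 W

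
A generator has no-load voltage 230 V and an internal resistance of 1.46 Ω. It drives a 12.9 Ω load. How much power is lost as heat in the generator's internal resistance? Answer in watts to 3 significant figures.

375 W

r is in series with the load, so it carries the full circuit current — the loss in it is I²r.
I = ε / (r + R) = 230 / (1.46 + 12.9) = 16.02 A
P_int = I² r = (16.02)² × 1.46 = 374.5 W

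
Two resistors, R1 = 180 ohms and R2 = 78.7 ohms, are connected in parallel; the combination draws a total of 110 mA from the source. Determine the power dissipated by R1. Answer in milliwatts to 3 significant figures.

202 mW

We need the common branch voltage; get it from I_total × R_eq, then P = V²/R for the branch.
1/R_eq = 1/180 + 1/78.7 ⇒ R_eq = 54.76 Ω
V = I_total × R_eq = 0.1100 × 54.76 = 6.023 V
P_R1 = V² / R1 = (6.023)² / 180 = 0.2016 W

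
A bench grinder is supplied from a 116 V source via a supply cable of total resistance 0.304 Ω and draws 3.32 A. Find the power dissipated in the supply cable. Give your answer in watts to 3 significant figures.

3.35 W

The supply cable and load are in series, so the same current flows in both; the loss is I²R_line.
The supply cable carries the full 3.32 A.
P_line = I² R_line = (3.320)² × 0.304 = 3.351 W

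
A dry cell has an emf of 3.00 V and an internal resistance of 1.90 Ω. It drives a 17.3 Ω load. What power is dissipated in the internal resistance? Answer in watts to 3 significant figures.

The source's internal resistance is just another series element carrying I; its dissipation is I²r.
I = ε / (r + R) = 3.00 / (1.90 + 17.3) = 0.1562 A
P_int = I² r = (0.1562)² × 1.90 = 0.04639 W

0.0464 W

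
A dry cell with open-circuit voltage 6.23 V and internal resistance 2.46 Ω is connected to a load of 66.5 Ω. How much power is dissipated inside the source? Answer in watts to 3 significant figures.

r is in series with the load, so it carries the full circuit current — the loss in it is I²r.
I = ε / (r + R) = 6.23 / (2.46 + 66.5) = 0.09034 A
P_int = I² r = (0.09034)² × 2.46 = 0.02008 W

0.0201 W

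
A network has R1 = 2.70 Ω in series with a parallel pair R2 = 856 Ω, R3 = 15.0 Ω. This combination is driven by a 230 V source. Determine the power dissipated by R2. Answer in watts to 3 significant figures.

44.1 W

Reduce the parallel pair to R_p first; the network is then a simple series string.
R_p = (856×15.0)/(856+15.0) = 14.74 Ω
R_total = 2.70 + 14.74 = 17.44 Ω
I = V / R_total = 230 / 17.44 = 13.19 A
Voltage across the parallel pair: V_p = I × R_p = 13.19 × 14.74 = 194.4 V
With V_p across R2, its power is V_p²/R2.
P_R2 = (194.4)² / 856 = 44.15 W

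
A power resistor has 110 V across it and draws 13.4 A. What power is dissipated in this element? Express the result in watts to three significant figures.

Both the voltage across and the current through the element are known, so P = V I applies directly.
P = 110 V × 13.40 A = 1474 W

1470 W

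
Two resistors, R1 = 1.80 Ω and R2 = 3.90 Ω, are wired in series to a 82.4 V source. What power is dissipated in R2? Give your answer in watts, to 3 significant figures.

In a series string the same current flows through every resistor — find that current, then P = I²R for the one we want.
R_total = 1.80 + 3.90 = 5.700 Ω
I = V / R_total = 82.4 / 5.700 = 14.46 A
P_R2 = I² × R2 = (14.46)² × 3.90 = 815.0 W

815 W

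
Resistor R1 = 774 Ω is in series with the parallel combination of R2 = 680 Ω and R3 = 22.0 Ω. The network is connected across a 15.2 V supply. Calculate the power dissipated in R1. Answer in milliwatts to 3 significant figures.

Replace R2 and R3 with their parallel equivalent so the circuit becomes R1 in series with R_p.
R_p = (680×22.0)/(680+22.0) = 21.31 Ω
R_total = 774 + 21.31 = 795.3 Ω
I = V / R_total = 15.2 / 795.3 = 0.01911 A
The full supply current passes through R1: P = I²R.
P_R1 = (0.01911)² × 774 = 0.2827 W

283 mW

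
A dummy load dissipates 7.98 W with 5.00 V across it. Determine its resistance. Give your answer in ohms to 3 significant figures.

3.13 Ω

Inverting the appropriate power form: R = V² / P.
R = (5.00)² / 7.98 = 3.133 Ω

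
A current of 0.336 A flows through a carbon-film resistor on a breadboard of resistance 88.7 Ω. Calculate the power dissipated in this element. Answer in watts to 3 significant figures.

The current through and the resistance of the element are both given; use P = I²R.
P = (0.3360 A)² × 88.7 Ω = 10.01 W

10.0 W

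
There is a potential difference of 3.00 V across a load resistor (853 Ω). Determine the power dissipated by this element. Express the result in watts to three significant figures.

We know the drop across the element and its resistance — P = V²/R, one step.
P = (3.00 V)² / 853 Ω = 0.01055 W

0.0106 W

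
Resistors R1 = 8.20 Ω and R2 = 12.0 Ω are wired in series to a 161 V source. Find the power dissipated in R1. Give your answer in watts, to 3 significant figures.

The current is common to all series resistors; compute it, then apply P = I²R for the target.
R_total = 8.20 + 12.0 = 20.20 Ω
I = V / R_total = 161 / 20.20 = 7.970 A
P_R1 = I² × R1 = (7.970)² × 8.20 = 520.9 W

521 W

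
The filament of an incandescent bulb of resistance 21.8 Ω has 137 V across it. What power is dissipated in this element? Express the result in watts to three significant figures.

V and R are stated; P = V²/R avoids computing the current.
P = (137 V)² / 21.8 Ω = 861.0 W

861 W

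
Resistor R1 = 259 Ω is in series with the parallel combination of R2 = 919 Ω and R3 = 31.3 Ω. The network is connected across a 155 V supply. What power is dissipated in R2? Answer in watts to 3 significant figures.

0.286 W

First combine the parallel branches into one equivalent R_p, then R1 + R_p is a series pair.
R_p = (919×31.3)/(919+31.3) = 30.27 Ω
R_total = 259 + 30.27 = 289.3 Ω
I = V / R_total = 155 / 289.3 = 0.5358 A
Voltage across the parallel pair: V_p = I × R_p = 0.5358 × 30.27 = 16.22 V
With V_p across R2, its power is V_p²/R2.
P_R2 = (16.22)² / 919 = 0.2862 W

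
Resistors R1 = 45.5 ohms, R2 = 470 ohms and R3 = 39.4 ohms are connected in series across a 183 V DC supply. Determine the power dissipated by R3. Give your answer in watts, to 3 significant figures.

Series elements share the same current, so find I first, then use P = I²R.
R_total = 45.5 + 470 + 39.4 = 554.9 Ω
I = V / R_total = 183 / 554.9 = 0.3298 A
P_R3 = I² × R3 = (0.3298)² × 39.4 = 4.285 W

4.29 W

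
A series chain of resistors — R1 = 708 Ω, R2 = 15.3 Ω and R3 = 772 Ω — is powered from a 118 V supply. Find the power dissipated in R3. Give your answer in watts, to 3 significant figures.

4.81 W

Since the resistors are in series they all carry the loop current I = V/R_total; the power in any one is I²R.
R_total = 708 + 15.3 + 772 = 1495 Ω
I = V / R_total = 118 / 1495 = 0.07891 A
P_R3 = I² × R3 = (0.07891)² × 772 = 4.808 W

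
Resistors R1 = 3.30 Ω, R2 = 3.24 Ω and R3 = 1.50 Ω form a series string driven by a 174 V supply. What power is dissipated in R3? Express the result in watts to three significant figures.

703 W

The current is common to all series resistors; compute it, then apply P = I²R for the target.
R_total = 3.30 + 3.24 + 1.50 = 8.040 Ω
I = V / R_total = 174 / 8.040 = 21.64 A
P_R3 = I² × R3 = (21.64)² × 1.50 = 702.6 W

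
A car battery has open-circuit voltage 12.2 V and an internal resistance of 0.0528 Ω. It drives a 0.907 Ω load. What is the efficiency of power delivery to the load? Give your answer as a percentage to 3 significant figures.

The source delivers εI, of which I²R reaches the load and I²r is lost; since I is common, η = R/(R+r).
η = R / (R + r) = 0.907 / (0.907 + 0.0528) = 0.9450

94.5 %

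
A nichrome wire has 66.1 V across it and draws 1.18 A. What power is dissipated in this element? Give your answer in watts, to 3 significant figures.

Since both terminal voltage and current are stated, P = V I gives the power in one step.
P = 66.1 V × 1.180 A = 78.00 W

78.0 W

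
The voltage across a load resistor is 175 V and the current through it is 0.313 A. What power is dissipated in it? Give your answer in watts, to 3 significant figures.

Both the voltage across and the current through the element are known, so P = V I applies directly.
P = 175 V × 0.3130 A = 54.77 W

54.8 W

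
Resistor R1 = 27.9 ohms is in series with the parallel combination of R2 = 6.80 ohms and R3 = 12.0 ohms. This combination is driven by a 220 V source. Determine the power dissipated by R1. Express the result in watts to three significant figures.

First combine the parallel branches into one equivalent R_p, then R1 + R_p is a series pair.
R_p = (6.80×12.0)/(6.80+12.0) = 4.340 Ω
R_total = 27.9 + 4.340 = 32.24 Ω
I = V / R_total = 220 / 32.24 = 6.824 A
R1 is in the main series path, so its power is I²R1.
P_R1 = (6.824)² × 27.9 = 1299 W

1300 W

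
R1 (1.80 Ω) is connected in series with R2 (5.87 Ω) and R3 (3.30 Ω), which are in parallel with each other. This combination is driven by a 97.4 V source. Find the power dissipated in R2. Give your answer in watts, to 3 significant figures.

Replace R2 and R3 with their parallel equivalent so the circuit becomes R1 in series with R_p.
R_p = (5.87×3.30)/(5.87+3.30) = 2.112 Ω
R_total = 1.80 + 2.112 = 3.912 Ω
I = V / R_total = 97.4 / 3.912 = 24.90 A
Voltage across the parallel pair: V_p = I × R_p = 24.90 × 2.112 = 52.59 V
With V_p across R2, its power is V_p²/R2.
P_R2 = (52.59)² / 5.87 = 471.1 W

471 W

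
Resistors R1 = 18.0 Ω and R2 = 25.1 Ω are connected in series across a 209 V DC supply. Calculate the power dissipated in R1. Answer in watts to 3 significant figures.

423 W

Series elements share the same current, so find I first, then use P = I²R.
R_total = 18.0 + 25.1 = 43.10 Ω
I = V / R_total = 209 / 43.10 = 4.849 A
P_R1 = I² × R1 = (4.849)² × 18.0 = 423.3 W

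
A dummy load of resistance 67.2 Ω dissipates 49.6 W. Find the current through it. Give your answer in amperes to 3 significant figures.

From P = V I = I²R = V²/R, with the two given quantities we get I = √(P / R).
I = √(49.6 / 67.2) = 0.8591 A

0.859 A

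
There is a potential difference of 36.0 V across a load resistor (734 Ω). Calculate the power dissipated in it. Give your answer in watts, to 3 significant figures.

Voltage and resistance are given, so P = V²/R is the one-step route.
P = (36.0 V)² / 734 Ω = 1.766 W

1.77 W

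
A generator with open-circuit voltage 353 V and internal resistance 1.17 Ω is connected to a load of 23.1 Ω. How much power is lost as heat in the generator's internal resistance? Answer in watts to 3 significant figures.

r is in series with the load, so it carries the full circuit current — the loss in it is I²r.
I = ε / (r + R) = 353 / (1.17 + 23.1) = 14.54 A
P_int = I² r = (14.54)² × 1.17 = 247.5 W

248 W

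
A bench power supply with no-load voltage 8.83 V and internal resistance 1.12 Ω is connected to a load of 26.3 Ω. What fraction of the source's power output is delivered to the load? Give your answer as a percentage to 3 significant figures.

95.9 %

Both r and R carry the same current, so the power split is just the resistance split: η = R/(R+r).
η = R / (R + r) = 26.3 / (26.3 + 1.12) = 0.9592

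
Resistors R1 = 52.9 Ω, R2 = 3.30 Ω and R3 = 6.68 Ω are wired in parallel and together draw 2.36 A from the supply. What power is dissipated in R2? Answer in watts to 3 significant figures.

We need the common branch voltage; get it from I_total × R_eq, then P = V²/R for the branch.
1/R_eq = 1/52.9 + 1/3.30 + 1/6.68 ⇒ R_eq = 2.120 Ω
V = I_total × R_eq = 2.360 × 2.120 = 5.004 V
P_R2 = V² / R2 = (5.004)² / 3.30 = 7.588 W

7.59 W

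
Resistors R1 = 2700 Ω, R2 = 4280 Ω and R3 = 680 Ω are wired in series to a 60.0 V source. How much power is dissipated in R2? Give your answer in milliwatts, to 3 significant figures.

263 mW

In a series string the same current flows through every resistor — find that current, then P = I²R for the one we want.
R_total = 2700 + 4280 + 680 = 7660 Ω
I = V / R_total = 60.0 / 7660 = 0.007833 A
P_R2 = I² × R2 = (0.007833)² × 4280 = 0.2626 W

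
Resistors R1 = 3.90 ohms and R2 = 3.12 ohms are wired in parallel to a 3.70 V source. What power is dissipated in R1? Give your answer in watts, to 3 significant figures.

3.51 W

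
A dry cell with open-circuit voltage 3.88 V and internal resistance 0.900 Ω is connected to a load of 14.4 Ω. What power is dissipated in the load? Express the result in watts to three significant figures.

0.926 W

Load and internal resistance form a series loop — compute the loop current, then the load power via I²R.
I = ε / (r + R) = 3.88 / (0.900 + 14.4) = 0.2536 A
P_load = I² R = (0.2536)² × 14.4 = 0.9261 W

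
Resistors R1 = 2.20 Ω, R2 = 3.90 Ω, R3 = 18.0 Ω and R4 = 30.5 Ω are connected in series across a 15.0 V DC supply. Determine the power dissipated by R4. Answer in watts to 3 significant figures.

Every series element carries the same I. Get I from the total resistance, then P = I² × R4.
R_total = 2.20 + 3.90 + 18.0 + 30.5 = 54.60 Ω
I = V / R_total = 15.0 / 54.60 = 0.2747 A
P_R4 = I² × R4 = (0.2747)² × 30.5 = 2.302 W

2.30 W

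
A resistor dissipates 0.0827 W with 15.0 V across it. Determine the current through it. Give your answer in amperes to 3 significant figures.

0.00551 A

Inverting the appropriate power form: I = P / V.
I = 0.0827 / 15.0 = 0.005513 A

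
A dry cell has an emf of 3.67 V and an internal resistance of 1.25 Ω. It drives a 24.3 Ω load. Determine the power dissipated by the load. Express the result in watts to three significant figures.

Load and internal resistance form a series loop — compute the loop current, then the load power via I²R.
I = ε / (r + R) = 3.67 / (1.25 + 24.3) = 0.1436 A
P_load = I² R = (0.1436)² × 24.3 = 0.5014 W

0.501 W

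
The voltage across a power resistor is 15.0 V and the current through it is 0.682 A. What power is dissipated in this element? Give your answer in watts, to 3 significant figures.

Both the voltage across and the current through the element are known, so P = V I applies directly.
P = 15.0 V × 0.6820 A = 10.23 W

10.2 W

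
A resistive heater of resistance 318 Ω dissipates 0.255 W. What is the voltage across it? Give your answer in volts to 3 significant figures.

9.00 V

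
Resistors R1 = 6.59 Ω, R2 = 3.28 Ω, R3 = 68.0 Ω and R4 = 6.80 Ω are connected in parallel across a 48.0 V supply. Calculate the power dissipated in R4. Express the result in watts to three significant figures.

Parallel branches share the same voltage; P = V²/R gives the branch power in one step.
P_R4 = V² / R4 = (48.0)² / 6.80 Ω = 338.8 W

339 W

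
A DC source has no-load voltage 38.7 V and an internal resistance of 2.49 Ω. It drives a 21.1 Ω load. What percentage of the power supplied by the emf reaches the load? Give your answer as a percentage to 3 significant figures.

Efficiency is P_load / P_total. With a series r and R sharing the same I, P = I²R for each, so η = R/(R+r).
η = R / (R + r) = 21.1 / (21.1 + 2.49) = 0.8944

89.4 %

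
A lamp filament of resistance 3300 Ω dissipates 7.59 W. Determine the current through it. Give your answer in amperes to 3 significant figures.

From P = V I = I²R = V²/R, with the two given quantities we get I = √(P / R).
I = √(7.59 / 3300) = 0.04796 A

0.0480 A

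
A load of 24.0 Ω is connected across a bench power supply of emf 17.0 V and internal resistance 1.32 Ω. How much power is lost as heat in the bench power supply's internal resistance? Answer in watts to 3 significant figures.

r is in series with the load, so it carries the full circuit current — the loss in it is I²r.
I = ε / (r + R) = 17.0 / (1.32 + 24.0) = 0.6714 A
P_int = I² r = (0.6714)² × 1.32 = 0.5950 W

0.595 W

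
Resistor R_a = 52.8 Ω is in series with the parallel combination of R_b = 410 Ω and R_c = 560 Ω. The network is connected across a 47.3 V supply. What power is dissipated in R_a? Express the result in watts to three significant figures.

First combine the parallel branches into one equivalent R_p, then R_a + R_p is a series pair.
R_p = (410×560)/(410+560) = 236.7 Ω
R_total = 52.8 + 236.7 = 289.5 Ω
I = V / R_total = 47.3 / 289.5 = 0.1634 A
R_a carries the full series current, so P = I²R.
P_R_a = (0.1634)² × 52.8 = 1.409 W

1.41 W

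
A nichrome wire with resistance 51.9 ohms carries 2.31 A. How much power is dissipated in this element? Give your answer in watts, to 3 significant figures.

277 W

The current through and the resistance of the element are both given; use P = I²R.
P = (2.310 A)² × 51.9 Ω = 276.9 W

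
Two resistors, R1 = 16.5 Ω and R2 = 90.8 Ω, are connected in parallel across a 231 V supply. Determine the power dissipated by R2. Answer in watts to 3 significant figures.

Every branch has 231 V across it, so for R2 the power is simply V²/R.
P_R2 = V² / R2 = (231)² / 90.8 Ω = 587.7 W

588 W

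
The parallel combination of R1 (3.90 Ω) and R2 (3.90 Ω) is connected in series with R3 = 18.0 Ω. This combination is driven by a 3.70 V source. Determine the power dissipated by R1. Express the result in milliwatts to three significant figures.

33.5 mW

First find R_p for the parallel pair, then treat R_p + R3 as a series loop.
R_p = (3.90×3.90)/(3.90+3.90) = 1.950 Ω
R_total = R_p + 18.0 = 1.950 + 18.0 = 19.95 Ω
I = V / R_total = 3.70 / 19.95 = 0.1855 A
Voltage across the parallel pair: V_p = I × R_p = 0.1855 × 1.950 = 0.3617 V
Use P = V²/R for R1 with V = V_p.
P_R1 = (0.3617)² / 3.90 = 0.03354 W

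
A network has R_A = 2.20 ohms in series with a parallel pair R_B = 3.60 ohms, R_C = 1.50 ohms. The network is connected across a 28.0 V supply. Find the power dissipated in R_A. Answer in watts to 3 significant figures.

162 W

First combine the parallel branches into one equivalent R_p, then R_A + R_p is a series pair.
R_p = (3.60×1.50)/(3.60+1.50) = 1.059 Ω
R_total = 2.20 + 1.059 = 3.259 Ω
I = V / R_total = 28.0 / 3.259 = 8.592 A
All the current flows through R_A; use P = I²R.
P_R_A = (8.592)² × 2.20 = 162.4 W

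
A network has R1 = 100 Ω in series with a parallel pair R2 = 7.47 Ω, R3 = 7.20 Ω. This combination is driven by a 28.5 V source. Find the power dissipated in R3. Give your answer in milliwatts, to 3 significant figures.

141 mW

Replace R2 and R3 with their parallel equivalent so the circuit becomes R1 in series with R_p.
R_p = (7.47×7.20)/(7.47+7.20) = 3.666 Ω
R_total = 100 + 3.666 = 103.7 Ω
I = V / R_total = 28.5 / 103.7 = 0.2749 A
Voltage across the parallel pair: V_p = I × R_p = 0.2749 × 3.666 = 1.008 V
R3 sees V_p directly, so P = V_p² / R3.
P_R3 = (1.008)² / 7.20 = 0.1411 W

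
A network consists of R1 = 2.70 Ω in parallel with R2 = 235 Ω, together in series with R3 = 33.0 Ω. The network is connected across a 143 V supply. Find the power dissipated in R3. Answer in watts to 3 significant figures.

First find R_p for the parallel pair, then treat R_p + R3 as a series loop.
R_p = (2.70×235)/(2.70+235) = 2.669 Ω
R_total = R_p + 33.0 = 2.669 + 33.0 = 35.67 Ω
I = V / R_total = 143 / 35.67 = 4.009 A
All the supply current flows through R3; use P = I²R3.
P_R3 = (4.009)² × 33.0 = 530.4 W

530 W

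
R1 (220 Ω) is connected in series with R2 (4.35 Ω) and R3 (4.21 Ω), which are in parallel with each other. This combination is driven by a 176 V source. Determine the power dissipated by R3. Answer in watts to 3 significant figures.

Collapse R2‖R3 to a single equivalent, reducing the network to two series elements.
R_p = (4.35×4.21)/(4.35+4.21) = 2.139 Ω
R_total = 220 + 2.139 = 222.1 Ω
I = V / R_total = 176 / 222.1 = 0.7923 A
Voltage across the parallel pair: V_p = I × R_p = 0.7923 × 2.139 = 1.695 V
R3 is across V_p, so use P = V²/R for that branch.
P_R3 = (1.695)² / 4.21 = 0.6825 W

0.682 W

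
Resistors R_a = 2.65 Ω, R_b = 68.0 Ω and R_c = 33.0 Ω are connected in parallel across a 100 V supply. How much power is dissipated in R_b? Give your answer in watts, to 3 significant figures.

147 W

R_b sits directly across the source, so P = V²/R with V = 100 V.
P_R_b = V² / R_b = (100)² / 68.0 Ω = 147.1 W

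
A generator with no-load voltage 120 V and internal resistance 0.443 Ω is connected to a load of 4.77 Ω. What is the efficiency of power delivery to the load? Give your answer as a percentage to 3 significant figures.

91.5 %

Both r and R carry the same current, so the power split is just the resistance split: η = R/(R+r).
η = R / (R + r) = 4.77 / (4.77 + 0.443) = 0.9150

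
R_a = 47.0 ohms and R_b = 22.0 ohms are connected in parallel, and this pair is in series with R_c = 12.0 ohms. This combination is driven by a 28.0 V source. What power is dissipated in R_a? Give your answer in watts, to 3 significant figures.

Reduce the parallel combination to a single R_p; the circuit then becomes R_p in series with the remaining resistor.
R_p = (47.0×22.0)/(47.0+22.0) = 14.99 Ω
R_total = R_p + 12.0 = 14.99 + 12.0 = 26.99 Ω
I = V / R_total = 28.0 / 26.99 = 1.038 A
Voltage across the parallel pair: V_p = I × R_p = 1.038 × 14.99 = 15.55 V
Use P = V²/R for R_a with V = V_p.
P_R_a = (15.55)² / 47.0 = 5.144 W

5.14 W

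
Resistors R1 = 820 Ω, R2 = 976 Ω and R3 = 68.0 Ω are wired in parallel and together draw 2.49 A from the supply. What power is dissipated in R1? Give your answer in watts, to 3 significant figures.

26.3 W

We need the common branch voltage; get it from I_total × R_eq, then P = V²/R for the branch.
1/R_eq = 1/820 + 1/976 + 1/68.0 ⇒ R_eq = 59.00 Ω
V = I_total × R_eq = 2.490 × 59.00 = 146.9 V
P_R1 = V² / R1 = (146.9)² / 820 = 26.32 W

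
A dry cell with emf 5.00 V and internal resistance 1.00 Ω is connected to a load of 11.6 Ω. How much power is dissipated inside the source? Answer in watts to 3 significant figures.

0.157 W

Internal loss is I²r, with I set by the total series resistance r+R.
I = ε / (r + R) = 5.00 / (1.00 + 11.6) = 0.3968 A
P_int = I² r = (0.3968)² × 1.00 = 0.1575 W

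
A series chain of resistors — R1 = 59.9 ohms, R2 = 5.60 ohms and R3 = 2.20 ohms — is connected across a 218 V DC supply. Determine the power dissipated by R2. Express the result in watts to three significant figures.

In a series string the same current flows through every resistor — find that current, then P = I²R for the one we want.
R_total = 59.9 + 5.60 + 2.20 = 67.70 Ω
I = V / R_total = 218 / 67.70 = 3.220 A
P_R2 = I² × R2 = (3.220)² × 5.60 = 58.07 W

58.1 W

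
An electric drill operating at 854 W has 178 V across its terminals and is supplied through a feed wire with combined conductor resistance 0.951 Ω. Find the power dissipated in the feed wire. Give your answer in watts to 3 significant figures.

The feed wire is a series resistance carrying the load current; its dissipation is I²R_line.
I = P / V = 854 / 178 = 4.798 A through the feed wire.
P_line = I² R_line = (4.798)² × 0.951 = 21.89 W

21.9 W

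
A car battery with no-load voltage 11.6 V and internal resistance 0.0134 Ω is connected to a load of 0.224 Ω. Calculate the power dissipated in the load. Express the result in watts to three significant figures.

535 W

Find the circuit current first, then P = I²R for the load (series elements share I).
I = ε / (r + R) = 11.6 / (0.0134 + 0.224) = 48.86 A
P_load = I² R = (48.86)² × 0.224 = 534.8 W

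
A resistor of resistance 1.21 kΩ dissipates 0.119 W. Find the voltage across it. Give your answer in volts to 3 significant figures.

Rearranging the power relation for the two known quantities gives V = √(P R).
V = √(0.119 × 1210) = 12.00 V

12.0 V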